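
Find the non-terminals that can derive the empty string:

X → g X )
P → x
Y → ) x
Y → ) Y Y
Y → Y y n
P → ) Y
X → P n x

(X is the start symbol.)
A non-terminal is nullable if it can derive ε (the empty string): either it has an ε-production, or it has a production whose right-hand side consists entirely of nullable non-terminals.

There are no ε-productions, so no non-terminal can derive ε.
No non-terminals are nullable.

Answer: None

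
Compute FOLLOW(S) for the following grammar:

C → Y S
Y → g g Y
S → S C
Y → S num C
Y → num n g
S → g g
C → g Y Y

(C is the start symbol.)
{ $, 'g', 'num' }

In C → Y S: S is at the end, add FOLLOW(C)
In S → S C: S is followed by C, add FIRST(C) \ {ε} = { 'g', 'num' }
In Y → S num C: S is followed by num C, add FIRST(num C) \ {ε} = { 'num' }

The FOLLOW sets referred to above (computed the same way, to a fixed point):
  FOLLOW(C) = { $, 'g', 'num' }

Taking the union: FOLLOW(S) = { $, 'g', 'num' }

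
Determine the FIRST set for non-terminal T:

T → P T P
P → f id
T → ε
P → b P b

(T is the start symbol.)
{ 'b', 'f', ε }

To compute FIRST(T), examine every production with T on the left-hand side, reading each right-hand side left to right until a non-nullable symbol is reached.

FIRST sets of the other non-terminals involved (by the same procedure, iterated to a fixed point):
  FIRST(P) = { 'b', 'f' }

From T → P T P:
  - P is a non-terminal: add FIRST(P) \ {ε} = { 'b', 'f' }
    P is not nullable, so stop
From T → ε:
  - ε-production, so ε ∈ FIRST(T)

Collecting: FIRST(T) = { 'b', 'f', ε }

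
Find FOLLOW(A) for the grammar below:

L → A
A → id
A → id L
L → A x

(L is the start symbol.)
{ $, 'x' }

To compute FOLLOW(A), find every occurrence of A on a right-hand side N → α A β: add FIRST(β) \ {ε}, and if β is empty or nullable also add FOLLOW(N). Iterate to a fixed point.

In L → A: A is at the end, add FOLLOW(L)
In L → A x: A is followed by x, add FIRST(x) \ {ε} = { 'x' }

The FOLLOW sets referred to above (computed the same way, to a fixed point):
  FOLLOW(L) = { $, 'x' }

Taking the union: FOLLOW(A) = { $, 'x' }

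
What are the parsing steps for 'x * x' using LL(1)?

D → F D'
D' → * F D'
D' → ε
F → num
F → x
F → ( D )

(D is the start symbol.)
LL(1) parsing maintains a stack (initially the start symbol over $) and the input. At each step: if the stack top is a terminal, match it against the current input token; if it is a non-terminal N, replace it with the RHS of M[N, lookahead] (the unique production whose predict set contains the lookahead).

Stack is shown with the top on the left.

Stack     Input    Action
-------------------------
D $       x * x $  output D → F D'
F D' $    x * x $  output F → x
x D' $    x * x $  match 'x'
D' $      * x $    output D' → * F D'
* F D' $  * x $    match '*'
F D' $    x $      output F → x
x D' $    x $      match 'x'
D' $      $        output D' → ε
$         $        accept

The string is accepted.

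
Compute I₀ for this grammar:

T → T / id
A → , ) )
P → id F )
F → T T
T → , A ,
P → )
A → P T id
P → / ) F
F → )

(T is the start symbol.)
{ [T → . , A ,], [T → . T / id], [T' → . T] }

First, augment the grammar with T' → T
I₀ = CLOSURE({ [T' → . T] }):
  [T' → . T] has the dot before T: add [T → . T / id], [T → . , A ,]
No further items can be added.

I₀ = { [T → . , A ,], [T → . T / id], [T' → . T] }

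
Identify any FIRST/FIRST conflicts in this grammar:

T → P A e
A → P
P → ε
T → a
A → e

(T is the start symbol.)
No FIRST/FIRST conflicts.

A FIRST/FIRST conflict occurs when two productions N → α and N → β for the same non-terminal have FIRST(α) ∩ FIRST(β) ≠ ∅ (with ε ∈ FIRST of a nullable right-hand side, so two nullable alternatives also conflict).

FIRST sets of the non-terminals at (or reachable through a nullable prefix from) the front of some alternative:
  FIRST(P) = { ε }
  FIRST(A) = { 'e', ε }

Productions for T:
  T → P A e: FIRST = { 'e' }
  T → a: FIRST = { 'a' }
Productions for A:
  A → P: FIRST = { ε }
  A → e: FIRST = { 'e' }
P has only one production, so no FIRST/FIRST conflict is possible there.

All alternatives of each non-terminal have pairwise disjoint FIRST sets.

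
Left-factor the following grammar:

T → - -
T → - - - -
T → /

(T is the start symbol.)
Left-factoring transforms A → αβ₁ | αβ₂ into A → αA' and A' → β₁ | β₂
(α is the longest common prefix among the alternatives). Repeat until
no nonterminal has two alternatives with a common prefix.

Round 1: T has alternatives sharing prefix '- -'. Introduce T': T → - - T'
  Add: T' → ε
  Add: T' → - -

No remaining common prefixes — done.

Resulting grammar:
T → - - T'
T' → ε
T' → - -
T → /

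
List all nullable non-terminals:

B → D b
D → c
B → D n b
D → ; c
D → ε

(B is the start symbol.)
{ 'D' }

A non-terminal is nullable if it can derive ε (the empty string): either it has an ε-production, or it has a production whose right-hand side consists entirely of nullable non-terminals.

ε-productions: D → ε
So D is immediately nullable.
No further non-terminal can be added: every production for the remaining non-terminals contains a terminal or a non-nullable non-terminal.
Nullable = { 'D' }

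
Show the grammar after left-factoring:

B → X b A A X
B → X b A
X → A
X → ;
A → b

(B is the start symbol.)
Left-factoring transforms A → αβ₁ | αβ₂ into A → αA' and A' → β₁ | β₂
(α is the longest common prefix among the alternatives). Repeat until
no nonterminal has two alternatives with a common prefix.

Round 1: B has alternatives sharing prefix 'X b A'. Introduce B': B → X b A B'
  Add: B' → A X
  Add: B' → ε

No remaining common prefixes — done.

Resulting grammar:
B → X b A B'
B' → A X
B' → ε
X → A
X → ;
A → b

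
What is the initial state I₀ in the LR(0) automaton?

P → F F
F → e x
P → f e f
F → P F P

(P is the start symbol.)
First, augment the grammar with P' → P
I₀ = CLOSURE({ [P' → . P] }):
  [P' → . P] has the dot before P: add [P → . F F], [P → . f e f]
  [P → . F F] has the dot before F: add [F → . e x], [F → . P F P]
No further items can be added.

I₀ = { [F → . P F P], [F → . e x], [P → . F F], [P → . f e f], [P' → . P] }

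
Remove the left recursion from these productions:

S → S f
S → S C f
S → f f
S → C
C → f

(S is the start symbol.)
S → f f S'
S → C S'
S' → f S'
S' → C f S'
S' → ε
C → f

S is directly left-recursive. The standard transformation for
  A → A α₁ | ... | A α_m | β₁ | ... | β_n
is
  A  → β₁ A' | ... | β_n A'
  A' → α₁ A' | ... | α_m A' | ε

S → f f becomes S → f f S'
S → C becomes S → C S'
S → S f becomes S' → f S'
S → S C f becomes S' → C f S'
Add S' → ε

Productions for other non-terminals are unchanged:
  C → f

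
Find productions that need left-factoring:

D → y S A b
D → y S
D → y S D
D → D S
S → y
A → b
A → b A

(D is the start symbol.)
Yes, D has productions with common prefix 'y S'; A has productions with common prefix 'b'

Left-factoring is needed when two productions for the same non-terminal
share a common prefix on the right-hand side.

Productions for D:
  D → y S A b
  D → y S
  D → y S D
  D → D S
Productions for A:
  A → b
  A → b A

Found common prefix 'y S' in productions for D
Found common prefix 'b' in productions for A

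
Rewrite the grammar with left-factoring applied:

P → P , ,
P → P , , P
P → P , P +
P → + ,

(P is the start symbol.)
P → P , P'
P' → , P''
P'' → ε
P'' → P
P' → P +
P → + ,

Left-factoring transforms A → αβ₁ | αβ₂ into A → αA' and A' → β₁ | β₂
(α is the longest common prefix among the alternatives). Repeat until
no nonterminal has two alternatives with a common prefix.

Round 1: P has alternatives sharing prefix 'P ,'. Introduce P': P → P , P'
  Add: P' → ,
  Add: P' → , P
  Add: P' → P +

Round 2: P' has alternatives sharing prefix ','. Introduce P'': P' → , P''
  Add: P'' → ε
  Add: P'' → P

No remaining common prefixes — done.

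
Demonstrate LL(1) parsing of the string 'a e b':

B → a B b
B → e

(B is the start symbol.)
LL(1) parsing maintains a stack (initially the start symbol over $) and the input. At each step: if the stack top is a terminal, match it against the current input token; if it is a non-terminal N, replace it with the RHS of M[N, lookahead] (the unique production whose predict set contains the lookahead).

Stack is shown with the top on the left.

Stack    Input    Action
------------------------
B $      a e b $  output B → a B b
a B b $  a e b $  match 'a'
B b $    e b $    output B → e
e b $    e b $    match 'e'
b $      b $      match 'b'
$        $        accept

The string is accepted.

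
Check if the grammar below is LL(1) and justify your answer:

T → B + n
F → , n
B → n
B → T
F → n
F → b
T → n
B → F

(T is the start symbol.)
Relevant sets:
  FIRST(B) = { ',', 'b', 'n' }
  FIRST(T) = { ',', 'b', 'n' }
  FIRST(F) = { ',', 'b', 'n' }

For T:
  PREDICT(T → B '+' n) = { ',', 'b', 'n' }
  PREDICT(T → n) = { 'n' }
For F:
  PREDICT(F → ',' n) = { ',' }
  PREDICT(F → n) = { 'n' }
  PREDICT(F → b) = { 'b' }
For B:
  PREDICT(B → n) = { 'n' }
  PREDICT(B → T) = { ',', 'b', 'n' }
  PREDICT(B → F) = { ',', 'b', 'n' }

Conflict found: Predict set conflict for T: { 'n' }
The grammar is NOT LL(1).

Answer: No. Predict set conflict for T: { 'n' }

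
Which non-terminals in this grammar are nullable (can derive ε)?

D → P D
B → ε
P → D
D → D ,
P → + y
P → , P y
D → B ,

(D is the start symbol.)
ε-productions: B → ε
So B is immediately nullable.
No further non-terminal can be added: every production for the remaining non-terminals contains a terminal or a non-nullable non-terminal.
Nullable = { 'B' }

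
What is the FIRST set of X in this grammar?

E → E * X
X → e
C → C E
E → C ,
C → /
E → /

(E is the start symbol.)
{ 'e' }

To compute FIRST(X), examine every production with X on the left-hand side, reading each right-hand side left to right until a non-nullable symbol is reached.

From X → e:
  - e is a terminal: add 'e' and stop

Collecting: FIRST(X) = { 'e' }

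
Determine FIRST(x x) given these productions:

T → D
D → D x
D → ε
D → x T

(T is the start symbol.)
To compute FIRST(x x), process the symbols left to right:
Symbol x is a terminal. Add 'x' and stop.
FIRST(x x) = { 'x' }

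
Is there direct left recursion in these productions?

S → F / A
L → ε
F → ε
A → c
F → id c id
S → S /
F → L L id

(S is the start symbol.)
Yes, S is left-recursive

Direct left recursion occurs when N → N α for some non-terminal N (the right-hand side begins with the left-hand side itself).

S → F / A: starts with F
L → ε: starts with ε
F → ε: starts with ε
A → c: starts with c
F → id c id: starts with id
S → S /: LEFT RECURSIVE (starts with S)
F → L L id: starts with L

The grammar has direct left recursion on: S.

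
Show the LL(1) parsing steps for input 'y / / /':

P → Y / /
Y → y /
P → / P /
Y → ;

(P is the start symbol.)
Stack is shown with the top on the left.

Stack      Input      Action
----------------------------
P $        y / / / $  output P → Y / /
Y / / $    y / / / $  output Y → y /
y / / / $  y / / / $  match 'y'
/ / / $    / / / $    match '/'
/ / $      / / $      match '/'
/ $        / $        match '/'
$          $          accept

The string is accepted.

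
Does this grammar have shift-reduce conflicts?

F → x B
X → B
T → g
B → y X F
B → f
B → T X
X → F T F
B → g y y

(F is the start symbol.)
Yes — I6: [T → g .] vs [B → g . y y]

Augment with F' → F and build the canonical LR(0) collection (I0 = CLOSURE({[F' → . F]}), then GOTO on every symbol after a dot until no new states appear). It has 18 states:
  I0: { [F → . x B], [F' → . F] }  — shift
  I1: { [F' → F .] }  — accept
  I2: { [B → . T X], [B → . f], [B → . g y y], [B → . y X F], [F → x . B], [T → . g] }  — shift
  I3: { [F → x B .] }  — reduce
  I4: { [B → . T X], [B → . f], [B → . g y y], [B → . y X F], [B → T . X], [F → . x B], [T → . g], [X → . B], [X → . F T F] }  — shift
  I5: { [B → f .] }  — reduce
  I6: { [B → g . y y], [T → g .] }  — shift, reduce
  I7: { [B → . T X], [B → . f], [B → . g y y], [B → . y X F], [B → y . X F], [F → . x B], [T → . g], [X → . B], [X → . F T F] }  — shift
  I8: { [X → B .] }  — reduce
  I9: { [T → . g], [X → F . T F] }  — shift
  I10: { [B → y X . F], [F → . x B] }  — shift
  I11: { [B → y X F .] }  — reduce
  I12: { [F → . x B], [X → F T . F] }  — shift
  I13: { [T → g .] }  — reduce
  I14: { [X → F T F .] }  — reduce
  I15: { [B → g y . y] }  — shift
  I16: { [B → g y y .] }  — reduce
  I17: { [B → T X .] }  — reduce

I6 contains reduce item [T → g .] and shift item [B → g . y y] — shift-reduce conflict.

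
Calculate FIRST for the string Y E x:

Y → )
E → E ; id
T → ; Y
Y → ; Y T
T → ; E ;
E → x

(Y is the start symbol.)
{ ')', ';' }

FIRST sets of the non-terminals involved (from the grammar, by fixed-point iteration):
  FIRST(Y) = { ')', ';' }

To compute FIRST(Y E x), process the symbols left to right:
Symbol Y is a non-terminal. Add FIRST(Y) \ {ε} = { ')', ';' }
Y is not nullable (ε ∉ FIRST(Y)), so stop here.
FIRST(Y E x) = { ')', ';' }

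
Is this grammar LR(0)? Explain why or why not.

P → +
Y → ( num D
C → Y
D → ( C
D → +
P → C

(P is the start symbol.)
A grammar is LR(0) if no state in the canonical LR(0) collection has:
  - both a shift item (dot before a terminal) and a complete item (shift-reduce conflict), or
  - two or more complete items (reduce-reduce conflict; the accept item [P' → P .] counts as a complete item here).

Augment with P' → P and build the canonical LR(0) collection (I0 = CLOSURE({[P' → . P]}), then GOTO on every symbol after a dot until no new states appear). It has 11 states:
  I0: { [C → . Y], [P → . +], [P → . C], [P' → . P], [Y → . ( num D] }  — shift
  I1: { [Y → ( . num D] }  — shift
  I2: { [P → + .] }  — reduce
  I3: { [P → C .] }  — reduce
  I4: { [P' → P .] }  — accept
  I5: { [C → Y .] }  — reduce
  I6: { [D → . ( C], [D → . +], [Y → ( num . D] }  — shift
  I7: { [C → . Y], [D → ( . C], [Y → . ( num D] }  — shift
  I8: { [D → + .] }  — reduce
  I9: { [Y → ( num D .] }  — reduce
  I10: { [D → ( C .] }  — reduce

Every state is either a pure shift/goto state or contains exactly one complete item and nothing to shift — no conflicts. The grammar is LR(0).

Answer: Yes, the grammar is LR(0)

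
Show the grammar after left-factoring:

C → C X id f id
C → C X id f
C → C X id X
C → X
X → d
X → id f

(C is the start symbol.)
C → C X id C'
C' → f C''
C'' → id
C'' → ε
C' → X
C → X
X → d
X → id f

Left-factoring transforms A → αβ₁ | αβ₂ into A → αA' and A' → β₁ | β₂
(α is the longest common prefix among the alternatives). Repeat until
no nonterminal has two alternatives with a common prefix.

Round 1: C has alternatives sharing prefix 'C X id'. Introduce C': C → C X id C'
  Add: C' → f id
  Add: C' → f
  Add: C' → X

Round 2: C' has alternatives sharing prefix 'f'. Introduce C'': C' → f C''
  Add: C'' → id
  Add: C'' → ε

No remaining common prefixes — done.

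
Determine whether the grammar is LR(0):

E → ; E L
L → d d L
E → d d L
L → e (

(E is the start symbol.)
Yes, the grammar is LR(0)

A grammar is LR(0) if no state in the canonical LR(0) collection has:
  - both a shift item (dot before a terminal) and a complete item (shift-reduce conflict), or
  - two or more complete items (reduce-reduce conflict; the accept item [E' → E .] counts as a complete item here).

Augment with E' → E and build the canonical LR(0) collection (I0 = CLOSURE({[E' → . E]}), then GOTO on every symbol after a dot until no new states appear). It has 13 states:
  I0: { [E → . ; E L], [E → . d d L], [E' → . E] }  — shift
  I1: { [E → . ; E L], [E → . d d L], [E → ; . E L] }  — shift
  I2: { [E' → E .] }  — accept
  I3: { [E → d . d L] }  — shift
  I4: { [E → d d . L], [L → . d d L], [L → . e (] }  — shift
  I5: { [E → d d L .] }  — reduce
  I6: { [L → d . d L] }  — shift
  I7: { [L → e . (] }  — shift
  I8: { [L → e ( .] }  — reduce
  I9: { [L → . d d L], [L → . e (], [L → d d . L] }  — shift
  I10: { [L → d d L .] }  — reduce
  I11: { [E → ; E . L], [L → . d d L], [L → . e (] }  — shift
  I12: { [E → ; E L .] }  — reduce

Every state is either a pure shift/goto state or contains exactly one complete item and nothing to shift — no conflicts. The grammar is LR(0).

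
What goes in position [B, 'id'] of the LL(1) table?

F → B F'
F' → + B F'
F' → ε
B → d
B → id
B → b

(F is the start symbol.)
B → id

To find M[B, 'id'], we find productions for B where 'id' is in the predict set (PREDICT(N → α) = (FIRST(α) \ {ε}) ∪ (FOLLOW(N) if α ⇒* ε)).

B → d: PREDICT = { 'd' }
B → id: PREDICT = { 'id' }
  'id' is in predict set, so this production goes in M[B, 'id']
B → b: PREDICT = { 'b' }

M[B, 'id'] = B → id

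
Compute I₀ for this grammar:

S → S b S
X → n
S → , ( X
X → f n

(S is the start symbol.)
First, augment the grammar with S' → S
I₀ = CLOSURE({ [S' → . S] }):
  [S' → . S] has the dot before S: add [S → . S b S], [S → . , ( X]
No further items can be added.

I₀ = { [S → . , ( X], [S → . S b S], [S' → . S] }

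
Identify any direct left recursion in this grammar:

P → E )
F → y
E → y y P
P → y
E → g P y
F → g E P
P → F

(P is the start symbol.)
No direct left recursion

Direct left recursion occurs when N → N α for some non-terminal N (the right-hand side begins with the left-hand side itself).

P → E ): starts with E
F → y: starts with y
E → y y P: starts with y
P → y: starts with y
E → g P y: starts with g
F → g E P: starts with g
P → F: starts with F

No direct left recursion found.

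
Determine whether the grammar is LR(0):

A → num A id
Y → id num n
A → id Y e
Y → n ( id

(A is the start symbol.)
A grammar is LR(0) if no state in the canonical LR(0) collection has:
  - both a shift item (dot before a terminal) and a complete item (shift-reduce conflict), or
  - two or more complete items (reduce-reduce conflict; the accept item [A' → A .] counts as a complete item here).

Augment with A' → A and build the canonical LR(0) collection (I0 = CLOSURE({[A' → . A]}), then GOTO on every symbol after a dot until no new states appear). It has 14 states:
  I0: { [A → . id Y e], [A → . num A id], [A' → . A] }  — shift
  I1: { [A' → A .] }  — accept
  I2: { [A → id . Y e], [Y → . id num n], [Y → . n ( id] }  — shift
  I3: { [A → . id Y e], [A → . num A id], [A → num . A id] }  — shift
  I4: { [A → num A . id] }  — shift
  I5: { [A → num A id .] }  — reduce
  I6: { [A → id Y . e] }  — shift
  I7: { [Y → id . num n] }  — shift
  I8: { [Y → n . ( id] }  — shift
  I9: { [Y → n ( . id] }  — shift
  I10: { [Y → n ( id .] }  — reduce
  I11: { [Y → id num . n] }  — shift
  I12: { [Y → id num n .] }  — reduce
  I13: { [A → id Y e .] }  — reduce

Every state is either a pure shift/goto state or contains exactly one complete item and nothing to shift — no conflicts. The grammar is LR(0).

Answer: Yes, the grammar is LR(0)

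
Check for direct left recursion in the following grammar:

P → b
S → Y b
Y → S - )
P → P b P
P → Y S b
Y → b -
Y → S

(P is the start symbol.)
Yes, P is left-recursive

Direct left recursion occurs when N → N α for some non-terminal N (the right-hand side begins with the left-hand side itself).

P → b: starts with b
S → Y b: starts with Y
Y → S - ): starts with S
P → P b P: LEFT RECURSIVE (starts with P)
P → Y S b: starts with Y
Y → b -: starts with b
Y → S: starts with S

The grammar has direct left recursion on: P.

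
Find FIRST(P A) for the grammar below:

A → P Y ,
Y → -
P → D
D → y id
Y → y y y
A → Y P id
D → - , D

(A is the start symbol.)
{ '-', 'y' }

FIRST sets of the non-terminals involved (from the grammar, by fixed-point iteration):
  FIRST(P) = { '-', 'y' }

To compute FIRST(P A), process the symbols left to right:
Symbol P is a non-terminal. Add FIRST(P) \ {ε} = { '-', 'y' }
P is not nullable (ε ∉ FIRST(P)), so stop here.
FIRST(P A) = { '-', 'y' }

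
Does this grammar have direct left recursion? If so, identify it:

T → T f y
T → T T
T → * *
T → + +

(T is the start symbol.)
Yes, T is left-recursive

Direct left recursion occurs when N → N α for some non-terminal N (the right-hand side begins with the left-hand side itself).

T → T f y: LEFT RECURSIVE (starts with T)
T → T T: LEFT RECURSIVE (starts with T)
T → * *: starts with '*'
T → + +: starts with '+'

The grammar has direct left recursion on: T.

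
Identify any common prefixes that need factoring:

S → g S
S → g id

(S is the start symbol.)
Yes, S has productions with common prefix 'g'

Left-factoring is needed when two productions for the same non-terminal
share a common prefix on the right-hand side.

Productions for S:
  S → g S
  S → g id

Found common prefix 'g' in productions for S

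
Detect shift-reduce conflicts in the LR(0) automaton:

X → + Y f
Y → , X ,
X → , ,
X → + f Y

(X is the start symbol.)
Augment with X' → X and build the canonical LR(0) collection (I0 = CLOSURE({[X' → . X]}), then GOTO on every symbol after a dot until no new states appear). It has 12 states:
  I0: { [X → . + Y f], [X → . + f Y], [X → . , ,], [X' → . X] }  — shift
  I1: { [X → + . Y f], [X → + . f Y], [Y → . , X ,] }  — shift
  I2: { [X → , . ,] }  — shift
  I3: { [X' → X .] }  — accept
  I4: { [X → , , .] }  — reduce
  I5: { [X → . + Y f], [X → . + f Y], [X → . , ,], [Y → , . X ,] }  — shift
  I6: { [X → + Y . f] }  — shift
  I7: { [X → + f . Y], [Y → . , X ,] }  — shift
  I8: { [X → + f Y .] }  — reduce
  I9: { [X → + Y f .] }  — reduce
  I10: { [Y → , X . ,] }  — shift
  I11: { [Y → , X , .] }  — reduce

No state contains both a complete item and a shift item.

Answer: No shift-reduce conflicts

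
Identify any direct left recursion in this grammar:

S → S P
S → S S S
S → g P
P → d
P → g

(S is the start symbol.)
S → S P: LEFT RECURSIVE (starts with S)
S → S S S: LEFT RECURSIVE (starts with S)
S → g P: starts with g
P → d: starts with d
P → g: starts with g

The grammar has direct left recursion on: S.

Answer: Yes, S is left-recursive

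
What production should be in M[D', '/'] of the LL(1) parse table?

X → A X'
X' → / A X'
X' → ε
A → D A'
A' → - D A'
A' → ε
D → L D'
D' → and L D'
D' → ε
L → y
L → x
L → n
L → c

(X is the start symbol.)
D' → ε

To find M[D', '/'], we find productions for D' where '/' is in the predict set (PREDICT(N → α) = (FIRST(α) \ {ε}) ∪ (FOLLOW(N) if α ⇒* ε)).

Relevant sets:
  FOLLOW(D') = { $, '-', '/' }

D' → and L D': PREDICT = { 'and' }
D' → ε: PREDICT = { $, '-', '/' }
  '/' is in predict set, so this production goes in M[D', '/']

M[D', '/'] = D' → ε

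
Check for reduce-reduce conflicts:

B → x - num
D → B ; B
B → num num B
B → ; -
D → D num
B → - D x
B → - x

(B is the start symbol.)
No reduce-reduce conflicts

Augment with B' → B and build the canonical LR(0) collection (I0 = CLOSURE({[B' → . B]}), then GOTO on every symbol after a dot until no new states appear). It has 18 states:
  I0: { [B → . - D x], [B → . - x], [B → . ; -], [B → . num num B], [B → . x - num], [B' → . B] }  — shift
  I1: { [B → - . D x], [B → - . x], [B → . - D x], [B → . - x], [B → . ; -], [B → . num num B], [B → . x - num], [D → . B ; B], [D → . D num] }  — shift
  I2: { [B → ; . -] }  — shift
  I3: { [B' → B .] }  — accept
  I4: { [B → num . num B] }  — shift
  I5: { [B → x . - num] }  — shift
  I6: { [B → x - . num] }  — shift
  I7: { [B → x - num .] }  — reduce
  I8: { [B → . - D x], [B → . - x], [B → . ; -], [B → . num num B], [B → . x - num], [B → num num . B] }  — shift
  I9: { [B → num num B .] }  — reduce
  I10: { [B → ; - .] }  — reduce
  I11: { [D → B . ; B] }  — shift
  I12: { [B → - D . x], [D → D . num] }  — shift
  I13: { [B → - x .], [B → x . - num] }  — shift, reduce
  I14: { [D → D num .] }  — reduce
  I15: { [B → - D x .] }  — reduce
  I16: { [B → . - D x], [B → . - x], [B → . ; -], [B → . num num B], [B → . x - num], [D → B ; . B] }  — shift
  I17: { [D → B ; B .] }  — reduce

No state contains more than one complete item.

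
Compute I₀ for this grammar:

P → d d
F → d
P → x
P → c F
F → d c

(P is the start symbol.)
{ [P → . c F], [P → . d d], [P → . x], [P' → . P] }

First, augment the grammar with P' → P
I₀ = CLOSURE({ [P' → . P] }):
  [P' → . P] has the dot before P: add [P → . d d], [P → . x], [P → . c F]
No further items can be added.

I₀ = { [P → . c F], [P → . d d], [P → . x], [P' → . P] }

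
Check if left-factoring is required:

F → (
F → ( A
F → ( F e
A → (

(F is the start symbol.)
Left-factoring is needed when two productions for the same non-terminal
share a common prefix on the right-hand side.

Productions for F:
  F → (
  F → ( A
  F → ( F e

Found common prefix '(' in productions for F

Answer: Yes, F has productions with common prefix '('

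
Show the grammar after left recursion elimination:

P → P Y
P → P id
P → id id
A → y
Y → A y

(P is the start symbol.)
P is directly left-recursive. The standard transformation for
  A → A α₁ | ... | A α_m | β₁ | ... | β_n
is
  A  → β₁ A' | ... | β_n A'
  A' → α₁ A' | ... | α_m A' | ε

P → id id becomes P → id id P'
P → P Y becomes P' → Y P'
P → P id becomes P' → id P'
Add P' → ε

Productions for other non-terminals are unchanged:
  A → y
  Y → A y

Resulting grammar:
P → id id P'
P' → Y P'
P' → id P'
P' → ε
A → y
Y → A y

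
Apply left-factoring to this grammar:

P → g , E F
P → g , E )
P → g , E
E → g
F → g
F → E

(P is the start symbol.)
Left-factoring transforms A → αβ₁ | αβ₂ into A → αA' and A' → β₁ | β₂
(α is the longest common prefix among the alternatives). Repeat until
no nonterminal has two alternatives with a common prefix.

Round 1: P has alternatives sharing prefix 'g , E'. Introduce P': P → g , E P'
  Add: P' → F
  Add: P' → )
  Add: P' → ε

No remaining common prefixes — done.

Resulting grammar:
P → g , E P'
P' → F
P' → )
P' → ε
E → g
F → g
F → E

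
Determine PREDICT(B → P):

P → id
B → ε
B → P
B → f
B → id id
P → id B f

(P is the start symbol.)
{ 'id' }

PREDICT(B → P) = (FIRST(RHS) \ {ε}) ∪ (FOLLOW(B) if ε ∈ FIRST(RHS), i.e. RHS ⇒* ε)
FIRST(P) = { 'id' }
FIRST(P) = { 'id' }
ε ∉ FIRST(P), so FOLLOW(B) is not added.
PREDICT(B → P) = { 'id' }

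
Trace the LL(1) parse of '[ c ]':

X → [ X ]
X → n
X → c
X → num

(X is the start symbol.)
LL(1) parsing maintains a stack (initially the start symbol over $) and the input. At each step: if the stack top is a terminal, match it against the current input token; if it is a non-terminal N, replace it with the RHS of M[N, lookahead] (the unique production whose predict set contains the lookahead).

Stack is shown with the top on the left.

Stack    Input    Action
------------------------
X $      [ c ] $  output X → [ X ]
[ X ] $  [ c ] $  match '['
X ] $    c ] $    output X → c
c ] $    c ] $    match 'c'
] $      ] $      match ']'
$        $        accept

The string is accepted.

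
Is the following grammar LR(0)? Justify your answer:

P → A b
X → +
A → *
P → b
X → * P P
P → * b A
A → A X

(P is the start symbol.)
No. Shift-reduce conflict between [A → * .] and [P → * . b A]

A grammar is LR(0) if no state in the canonical LR(0) collection has:
  - both a shift item (dot before a terminal) and a complete item (shift-reduce conflict), or
  - two or more complete items (reduce-reduce conflict; the accept item [P' → P .] counts as a complete item here).

Augment with P' → P and build the canonical LR(0) collection (I0 = CLOSURE({[P' → . P]}), then GOTO on every symbol after a dot until no new states appear). It has 14 states:
  I0: { [A → . *], [A → . A X], [P → . * b A], [P → . A b], [P → . b], [P' → . P] }  — shift
  I1: { [A → * .], [P → * . b A] }  — shift, reduce
  I2: { [A → A . X], [P → A . b], [X → . * P P], [X → . +] }  — shift
  I3: { [P' → P .] }  — accept
  I4: { [P → b .] }  — reduce
  I5: { [A → . *], [A → . A X], [P → . * b A], [P → . A b], [P → . b], [X → * . P P] }  — shift
  I6: { [X → + .] }  — reduce
  I7: { [A → A X .] }  — reduce
  I8: { [P → A b .] }  — reduce
  I9: { [A → . *], [A → . A X], [P → . * b A], [P → . A b], [P → . b], [X → * P . P] }  — shift
  I10: { [X → * P P .] }  — reduce
  I11: { [A → . *], [A → . A X], [P → * b . A] }  — shift
  I12: { [A → * .] }  — reduce
  I13: { [A → A . X], [P → * b A .], [X → . * P P], [X → . +] }  — shift, reduce

Conflict in state I1:
  Shift-reduce conflict between [A → * .] and [P → * . b A]
So the grammar is NOT LR(0).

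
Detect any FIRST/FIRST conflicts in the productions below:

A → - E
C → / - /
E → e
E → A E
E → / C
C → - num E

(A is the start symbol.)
No FIRST/FIRST conflicts.

A FIRST/FIRST conflict occurs when two productions N → α and N → β for the same non-terminal have FIRST(α) ∩ FIRST(β) ≠ ∅ (with ε ∈ FIRST of a nullable right-hand side, so two nullable alternatives also conflict).

FIRST sets of the non-terminals at (or reachable through a nullable prefix from) the front of some alternative:
  FIRST(A) = { '-' }

Productions for C:
  C → / - /: FIRST = { '/' }
  C → - num E: FIRST = { '-' }
Productions for E:
  E → e: FIRST = { 'e' }
  E → A E: FIRST = { '-' }
  E → / C: FIRST = { '/' }
A has only one production, so no FIRST/FIRST conflict is possible there.

All alternatives of each non-terminal have pairwise disjoint FIRST sets.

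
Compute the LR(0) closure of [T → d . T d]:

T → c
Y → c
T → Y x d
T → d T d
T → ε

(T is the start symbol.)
To compute CLOSURE, for each item [A → α.Bβ] where B is a non-terminal, add [B → .γ] for all productions B → γ; repeat for the newly added items until nothing changes.

Start with: [T → d . T d]
  [T → d . T d] has the dot before T: add [T → . c], [T → . Y x d], [T → . d T d], [T → .]
  [T → . Y x d] has the dot before Y: add [Y → . c]
No further items can be added.

CLOSURE = { [T → . Y x d], [T → . c], [T → . d T d], [T → .], [T → d . T d], [Y → . c] }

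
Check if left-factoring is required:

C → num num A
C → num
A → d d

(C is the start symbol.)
Yes, C has productions with common prefix 'num'

Left-factoring is needed when two productions for the same non-terminal
share a common prefix on the right-hand side.

Productions for C:
  C → num num A
  C → num

Found common prefix 'num' in productions for C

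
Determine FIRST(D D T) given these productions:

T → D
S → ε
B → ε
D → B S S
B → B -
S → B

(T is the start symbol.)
{ '-', ε }

FIRST sets of the non-terminals involved (from the grammar, by fixed-point iteration):
  FIRST(D) = { '-', ε }
  FIRST(T) = { '-', ε }

To compute FIRST(D D T), process the symbols left to right:
Symbol D is a non-terminal. Add FIRST(D) \ {ε} = { '-' }
D is nullable (ε ∈ FIRST(D)), continue to the next symbol.
Symbol D is a non-terminal. Add FIRST(D) \ {ε} = { '-' }
D is nullable (ε ∈ FIRST(D)), continue to the next symbol.
Symbol T is a non-terminal. Add FIRST(T) \ {ε} = { '-' }
T is nullable (ε ∈ FIRST(T)), continue to the next symbol.
All symbols are nullable, so ε is in the result.
FIRST(D D T) = { '-', ε }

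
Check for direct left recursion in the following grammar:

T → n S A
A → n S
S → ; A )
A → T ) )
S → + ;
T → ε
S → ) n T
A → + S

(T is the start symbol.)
No direct left recursion

T → n S A: starts with n
A → n S: starts with n
S → ; A ): starts with ';'
A → T ) ): starts with T
S → + ;: starts with '+'
T → ε: starts with ε
S → ) n T: starts with ')'
A → + S: starts with '+'

No direct left recursion found.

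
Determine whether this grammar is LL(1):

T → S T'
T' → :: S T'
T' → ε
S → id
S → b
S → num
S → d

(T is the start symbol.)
A grammar is LL(1) if for each non-terminal N with multiple productions, the predict sets of those productions are pairwise disjoint, where PREDICT(N → α) = (FIRST(α) \ {ε}) ∪ (FOLLOW(N) if α ⇒* ε).

Relevant sets:
  FOLLOW(T') = { $ }

For T':
  PREDICT(T' → :: S T') = { '::' }
  PREDICT(T' → ε) = { $ }
For S:
  PREDICT(S → id) = { 'id' }
  PREDICT(S → b) = { 'b' }
  PREDICT(S → num) = { 'num' }
  PREDICT(S → d) = { 'd' }
T has a single production, so nothing to check there.

All predict sets are disjoint. The grammar IS LL(1).

Answer: Yes, the grammar is LL(1).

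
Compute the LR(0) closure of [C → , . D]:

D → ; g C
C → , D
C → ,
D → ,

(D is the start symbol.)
{ [C → , . D], [D → . ,], [D → . ; g C] }

To compute CLOSURE, for each item [A → α.Bβ] where B is a non-terminal, add [B → .γ] for all productions B → γ; repeat for the newly added items until nothing changes.

Start with: [C → , . D]
  [C → , . D] has the dot before D: add [D → . ; g C], [D → . ,]
No further items can be added.

CLOSURE = { [C → , . D], [D → . ,], [D → . ; g C] }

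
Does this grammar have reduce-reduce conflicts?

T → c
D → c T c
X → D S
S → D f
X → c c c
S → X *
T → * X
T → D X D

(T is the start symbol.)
Augment with T' → T and build the canonical LR(0) collection (I0 = CLOSURE({[T' → . T]}), then GOTO on every symbol after a dot until no new states appear). It has 20 states:
  I0: { [D → . c T c], [T → . * X], [T → . D X D], [T → . c], [T' → . T] }  — shift
  I1: { [D → . c T c], [T → * . X], [X → . D S], [X → . c c c] }  — shift
  I2: { [D → . c T c], [T → D . X D], [X → . D S], [X → . c c c] }  — shift
  I3: { [T' → T .] }  — accept
  I4: { [D → . c T c], [D → c . T c], [T → . * X], [T → . D X D], [T → . c], [T → c .] }  — shift, reduce
  I5: { [D → c T . c] }  — shift
  I6: { [D → c T c .] }  — reduce
  I7: { [D → . c T c], [S → . D f], [S → . X *], [X → . D S], [X → . c c c], [X → D . S] }  — shift
  I8: { [D → . c T c], [T → D X . D] }  — shift
  I9: { [D → . c T c], [D → c . T c], [T → . * X], [T → . D X D], [T → . c], [X → c . c c] }  — shift
  I10: { [D → . c T c], [D → c . T c], [T → . * X], [T → . D X D], [T → . c], [T → c .], [X → c c . c] }  — shift, reduce
  I11: { [D → . c T c], [D → c . T c], [T → . * X], [T → . D X D], [T → . c], [T → c .], [X → c c c .] }  — shift, 2 reduces
  I12: { [T → D X D .] }  — reduce
  I13: { [D → . c T c], [D → c . T c], [T → . * X], [T → . D X D], [T → . c] }  — shift
  I14: { [D → . c T c], [S → . D f], [S → . X *], [S → D . f], [X → . D S], [X → . c c c], [X → D . S] }  — shift
  I15: { [X → D S .] }  — reduce
  I16: { [S → X . *] }  — shift
  I17: { [S → X * .] }  — reduce
  I18: { [S → D f .] }  — reduce
  I19: { [T → * X .] }  — reduce

I11 contains complete items [T → c .], [X → c c c .] — reduce-reduce conflict.

Answer: Yes — I11: [T → c .] vs [X → c c c .]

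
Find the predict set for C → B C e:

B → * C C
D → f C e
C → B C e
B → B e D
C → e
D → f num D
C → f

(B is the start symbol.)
PREDICT(C → B C e) = (FIRST(RHS) \ {ε}) ∪ (FOLLOW(C) if ε ∈ FIRST(RHS), i.e. RHS ⇒* ε)
FIRST(B) = { '*' }
FIRST(B C e) = { '*' }
ε ∉ FIRST(B C e), so FOLLOW(C) is not added.
PREDICT(C → B C e) = { '*' }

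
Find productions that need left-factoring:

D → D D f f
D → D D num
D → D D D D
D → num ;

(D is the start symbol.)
Left-factoring is needed when two productions for the same non-terminal
share a common prefix on the right-hand side.

Productions for D:
  D → D D f f
  D → D D num
  D → D D D D
  D → num ;

Found common prefix 'D D' in productions for D

Answer: Yes, D has productions with common prefix 'D D'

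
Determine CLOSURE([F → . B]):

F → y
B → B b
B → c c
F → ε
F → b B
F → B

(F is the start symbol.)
To compute CLOSURE, for each item [A → α.Bβ] where B is a non-terminal, add [B → .γ] for all productions B → γ; repeat for the newly added items until nothing changes.

Start with: [F → . B]
  [F → . B] has the dot before B: add [B → . B b], [B → . c c]
No further items can be added.

CLOSURE = { [B → . B b], [B → . c c], [F → . B] }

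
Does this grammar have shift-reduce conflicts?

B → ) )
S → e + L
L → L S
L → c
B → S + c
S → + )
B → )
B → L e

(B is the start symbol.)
Yes — I1: [B → ) .] vs [B → ) . )]; I9: [S → e + L .] vs [S → . + )]; I13: [B → L e .] vs [S → e . + L]

Augment with B' → B and build the canonical LR(0) collection (I0 = CLOSURE({[B' → . B]}), then GOTO on every symbol after a dot until no new states appear). It has 16 states:
  I0: { [B → . ) )], [B → . )], [B → . L e], [B → . S + c], [B' → . B], [L → . L S], [L → . c], [S → . + )], [S → . e + L] }  — shift
  I1: { [B → ) . )], [B → ) .] }  — shift, reduce
  I2: { [S → + . )] }  — shift
  I3: { [B' → B .] }  — accept
  I4: { [B → L . e], [L → L . S], [S → . + )], [S → . e + L] }  — shift
  I5: { [B → S . + c] }  — shift
  I6: { [L → c .] }  — reduce
  I7: { [S → e . + L] }  — shift
  I8: { [L → . L S], [L → . c], [S → e + . L] }  — shift
  I9: { [L → L . S], [S → . + )], [S → . e + L], [S → e + L .] }  — shift, reduce
  I10: { [L → L S .] }  — reduce
  I11: { [B → S + . c] }  — shift
  I12: { [B → S + c .] }  — reduce
  I13: { [B → L e .], [S → e . + L] }  — shift, reduce
  I14: { [S → + ) .] }  — reduce
  I15: { [B → ) ) .] }  — reduce

I1 contains reduce item [B → ) .] and shift item [B → ) . )] — shift-reduce conflict.
I9 contains reduce item [S → e + L .] and shift items [S → . + )], [S → . e + L] — shift-reduce conflict.
I13 contains reduce item [B → L e .] and shift item [S → e . + L] — shift-reduce conflict.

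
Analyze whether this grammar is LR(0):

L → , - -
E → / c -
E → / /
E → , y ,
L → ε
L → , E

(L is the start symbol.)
No. Shift-reduce conflict between [L → .] and [L → . , - -]

A grammar is LR(0) if no state in the canonical LR(0) collection has:
  - both a shift item (dot before a terminal) and a complete item (shift-reduce conflict), or
  - two or more complete items (reduce-reduce conflict; the accept item [L' → L .] counts as a complete item here).

Augment with L' → L and build the canonical LR(0) collection (I0 = CLOSURE({[L' → . L]}), then GOTO on every symbol after a dot until no new states appear). It has 13 states:
  I0: { [L → . , - -], [L → . , E], [L → .], [L' → . L] }  — shift, reduce
  I1: { [E → . , y ,], [E → . / /], [E → . / c -], [L → , . - -], [L → , . E] }  — shift
  I2: { [L' → L .] }  — accept
  I3: { [E → , . y ,] }  — shift
  I4: { [L → , - . -] }  — shift
  I5: { [E → / . /], [E → / . c -] }  — shift
  I6: { [L → , E .] }  — reduce
  I7: { [E → / / .] }  — reduce
  I8: { [E → / c . -] }  — shift
  I9: { [E → / c - .] }  — reduce
  I10: { [L → , - - .] }  — reduce
  I11: { [E → , y . ,] }  — shift
  I12: { [E → , y , .] }  — reduce

Conflict in state I0:
  Shift-reduce conflict between [L → .] and [L → . , - -]
So the grammar is NOT LR(0).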